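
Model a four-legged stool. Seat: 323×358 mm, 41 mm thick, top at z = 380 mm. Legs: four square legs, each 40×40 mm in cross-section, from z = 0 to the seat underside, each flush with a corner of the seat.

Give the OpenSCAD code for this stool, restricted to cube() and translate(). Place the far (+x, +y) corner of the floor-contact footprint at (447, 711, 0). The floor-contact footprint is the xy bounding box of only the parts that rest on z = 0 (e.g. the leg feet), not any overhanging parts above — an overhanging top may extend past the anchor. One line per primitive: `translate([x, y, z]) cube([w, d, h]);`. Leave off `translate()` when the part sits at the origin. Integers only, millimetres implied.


// leg_h = 380 - 41 = 339
translate([124, 353, 339]) cube([323, 358, 41]);
translate([124, 353, 0]) cube([40, 40, 339]);
translate([407, 353, 0]) cube([40, 40, 339]);
translate([124, 671, 0]) cube([40, 40, 339]);
translate([407, 671, 0]) cube([40, 40, 339]);


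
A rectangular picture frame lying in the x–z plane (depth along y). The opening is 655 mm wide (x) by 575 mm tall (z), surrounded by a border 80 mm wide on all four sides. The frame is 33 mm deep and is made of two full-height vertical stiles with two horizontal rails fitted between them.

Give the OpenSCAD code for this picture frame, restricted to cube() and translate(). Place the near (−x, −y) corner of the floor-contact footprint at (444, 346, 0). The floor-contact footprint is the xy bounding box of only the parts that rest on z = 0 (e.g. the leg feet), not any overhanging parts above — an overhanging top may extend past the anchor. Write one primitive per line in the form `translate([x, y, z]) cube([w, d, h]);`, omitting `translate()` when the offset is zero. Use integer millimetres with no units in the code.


translate([444, 346, 0]) cube([80, 33, 735]);
translate([1179, 346, 0]) cube([80, 33, 735]);
translate([524, 346, 0]) cube([655, 33, 80]);
translate([524, 346, 655]) cube([655, 33, 80]);


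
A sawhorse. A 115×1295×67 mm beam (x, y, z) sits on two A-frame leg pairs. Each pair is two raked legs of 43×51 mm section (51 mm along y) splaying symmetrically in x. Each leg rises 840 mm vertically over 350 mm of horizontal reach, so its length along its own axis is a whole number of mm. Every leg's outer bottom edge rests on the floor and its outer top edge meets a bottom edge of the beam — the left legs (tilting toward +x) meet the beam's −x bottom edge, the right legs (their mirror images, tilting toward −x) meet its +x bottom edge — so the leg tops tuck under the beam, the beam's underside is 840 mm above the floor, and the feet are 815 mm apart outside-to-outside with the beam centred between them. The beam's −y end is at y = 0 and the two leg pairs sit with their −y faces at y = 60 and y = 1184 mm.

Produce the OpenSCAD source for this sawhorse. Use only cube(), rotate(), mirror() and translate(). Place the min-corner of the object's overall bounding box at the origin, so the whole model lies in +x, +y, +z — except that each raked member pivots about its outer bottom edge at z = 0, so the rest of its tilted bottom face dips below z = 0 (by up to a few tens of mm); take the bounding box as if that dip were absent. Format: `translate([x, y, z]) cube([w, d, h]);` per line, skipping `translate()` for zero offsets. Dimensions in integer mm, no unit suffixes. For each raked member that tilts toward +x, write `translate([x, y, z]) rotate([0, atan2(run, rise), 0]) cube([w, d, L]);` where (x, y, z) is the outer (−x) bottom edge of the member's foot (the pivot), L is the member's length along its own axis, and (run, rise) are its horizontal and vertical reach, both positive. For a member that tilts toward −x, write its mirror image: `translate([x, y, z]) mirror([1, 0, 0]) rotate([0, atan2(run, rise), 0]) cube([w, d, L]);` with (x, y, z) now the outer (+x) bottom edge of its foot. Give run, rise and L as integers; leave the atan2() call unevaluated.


translate([350, 0, 840]) cube([115, 1295, 67]);
translate([0, 60, 0]) rotate([0, atan2(350, 840), 0]) cube([43, 51, 910]);
translate([815, 60, 0]) mirror([1, 0, 0]) rotate([0, atan2(350, 840), 0]) cube([43, 51, 910]);
translate([0, 1184, 0]) rotate([0, atan2(350, 840), 0]) cube([43, 51, 910]);
translate([815, 1184, 0]) mirror([1, 0, 0]) rotate([0, atan2(350, 840), 0]) cube([43, 51, 910]);


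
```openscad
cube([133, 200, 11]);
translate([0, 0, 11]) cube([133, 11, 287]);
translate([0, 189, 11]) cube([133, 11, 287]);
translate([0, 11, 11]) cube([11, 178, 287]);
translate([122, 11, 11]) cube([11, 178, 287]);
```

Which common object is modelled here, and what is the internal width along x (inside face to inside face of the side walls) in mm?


An open box. The internal width is 111 mm.

A 133×200 base slab with four walls standing on it — an open box. The base is 133 mm wide and the walls are 11 mm thick, so the internal width is 133 − 2 × 11 = 111 mm.


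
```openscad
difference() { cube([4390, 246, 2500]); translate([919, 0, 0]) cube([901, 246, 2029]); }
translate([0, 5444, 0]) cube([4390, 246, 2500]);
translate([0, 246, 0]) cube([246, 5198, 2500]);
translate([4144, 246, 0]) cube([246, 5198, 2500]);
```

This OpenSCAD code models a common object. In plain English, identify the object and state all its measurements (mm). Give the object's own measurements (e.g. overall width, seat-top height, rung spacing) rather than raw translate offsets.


A single room: four walls, each 2500 mm tall and 246 mm thick, enclosing an outside footprint 4390×5690 mm (x × y), no floor or roof. The front and back walls (−y and +y sides) run the full x-width; the side walls fit between their inner faces. A door opening 901 mm wide and 2029 mm tall is cut through the front wall from the floor up, its −x edge 919 mm from the wall's −x end.


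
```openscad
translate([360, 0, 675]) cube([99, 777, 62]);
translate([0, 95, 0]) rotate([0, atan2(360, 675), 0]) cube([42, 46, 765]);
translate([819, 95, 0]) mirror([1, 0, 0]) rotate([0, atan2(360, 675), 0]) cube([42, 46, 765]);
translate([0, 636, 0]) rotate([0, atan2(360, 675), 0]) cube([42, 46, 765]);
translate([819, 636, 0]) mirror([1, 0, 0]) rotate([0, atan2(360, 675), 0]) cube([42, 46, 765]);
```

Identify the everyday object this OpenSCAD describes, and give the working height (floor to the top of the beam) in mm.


A sawhorse. The overall height is 737 mm.

A beam across two mirrored pairs of raked legs — a sawhorse. The beam's underside is at z = 675 (matching the legs' vertical rise in atan2(360, 675)) and the beam is 62 mm tall, so its top is at 675 + 62 = 737 mm. The raked legs top out at the beam's underside, so that is the highest point.


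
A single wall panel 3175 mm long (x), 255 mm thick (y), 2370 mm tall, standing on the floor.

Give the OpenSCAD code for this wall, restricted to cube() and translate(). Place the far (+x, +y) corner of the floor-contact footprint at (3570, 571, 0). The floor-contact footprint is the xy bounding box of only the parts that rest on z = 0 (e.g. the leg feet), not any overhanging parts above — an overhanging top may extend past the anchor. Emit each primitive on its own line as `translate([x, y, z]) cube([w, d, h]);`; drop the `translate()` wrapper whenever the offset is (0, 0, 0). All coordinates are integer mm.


translate([395, 316, 0]) cube([3175, 255, 2370]);


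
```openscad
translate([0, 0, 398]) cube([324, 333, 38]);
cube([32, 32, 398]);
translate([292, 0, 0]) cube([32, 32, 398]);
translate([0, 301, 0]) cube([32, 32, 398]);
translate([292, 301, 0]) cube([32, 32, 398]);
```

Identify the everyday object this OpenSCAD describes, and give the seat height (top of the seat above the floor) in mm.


A stool. The seat height is 436 mm.

A 324×333×38 slab at z = 398 on four corner posts — a stool. The seat top is 398 + 38 = 436 mm.


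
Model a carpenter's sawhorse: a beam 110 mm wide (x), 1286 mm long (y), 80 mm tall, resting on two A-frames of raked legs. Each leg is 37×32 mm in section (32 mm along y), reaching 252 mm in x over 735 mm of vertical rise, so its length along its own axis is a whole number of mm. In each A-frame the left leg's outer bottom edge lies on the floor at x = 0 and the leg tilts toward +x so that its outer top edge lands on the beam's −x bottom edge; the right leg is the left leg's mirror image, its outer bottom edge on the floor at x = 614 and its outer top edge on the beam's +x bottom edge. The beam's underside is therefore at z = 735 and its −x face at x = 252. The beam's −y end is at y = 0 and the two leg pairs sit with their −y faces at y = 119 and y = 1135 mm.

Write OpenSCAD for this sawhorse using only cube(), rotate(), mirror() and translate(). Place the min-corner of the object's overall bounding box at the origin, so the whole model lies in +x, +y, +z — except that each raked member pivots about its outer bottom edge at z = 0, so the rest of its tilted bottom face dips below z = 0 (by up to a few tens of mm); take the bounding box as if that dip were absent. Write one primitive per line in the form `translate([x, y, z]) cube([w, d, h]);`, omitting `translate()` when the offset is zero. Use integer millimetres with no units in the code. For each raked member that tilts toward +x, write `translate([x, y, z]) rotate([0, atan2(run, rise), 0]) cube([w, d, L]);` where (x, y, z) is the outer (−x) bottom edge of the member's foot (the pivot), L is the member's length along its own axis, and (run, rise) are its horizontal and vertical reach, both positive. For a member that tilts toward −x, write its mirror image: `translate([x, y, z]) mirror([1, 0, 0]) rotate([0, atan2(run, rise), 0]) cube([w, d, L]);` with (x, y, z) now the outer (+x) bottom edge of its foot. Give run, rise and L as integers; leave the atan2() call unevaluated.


translate([252, 0, 735]) cube([110, 1286, 80]);
translate([0, 119, 0]) rotate([0, atan2(252, 735), 0]) cube([37, 32, 777]);
translate([614, 119, 0]) mirror([1, 0, 0]) rotate([0, atan2(252, 735), 0]) cube([37, 32, 777]);
translate([0, 1135, 0]) rotate([0, atan2(252, 735), 0]) cube([37, 32, 777]);
translate([614, 1135, 0]) mirror([1, 0, 0]) rotate([0, atan2(252, 735), 0]) cube([37, 32, 777]);


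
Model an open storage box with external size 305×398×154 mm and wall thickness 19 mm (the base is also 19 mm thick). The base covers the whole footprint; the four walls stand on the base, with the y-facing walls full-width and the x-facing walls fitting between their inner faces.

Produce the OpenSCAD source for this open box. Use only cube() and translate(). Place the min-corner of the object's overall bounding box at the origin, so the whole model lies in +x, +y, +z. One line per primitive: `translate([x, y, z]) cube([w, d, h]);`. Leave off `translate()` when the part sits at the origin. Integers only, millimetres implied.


cube([305, 398, 19]);
translate([0, 0, 19]) cube([305, 19, 135]);
translate([0, 379, 19]) cube([305, 19, 135]);
translate([0, 19, 19]) cube([19, 360, 135]);
translate([286, 19, 19]) cube([19, 360, 135]);


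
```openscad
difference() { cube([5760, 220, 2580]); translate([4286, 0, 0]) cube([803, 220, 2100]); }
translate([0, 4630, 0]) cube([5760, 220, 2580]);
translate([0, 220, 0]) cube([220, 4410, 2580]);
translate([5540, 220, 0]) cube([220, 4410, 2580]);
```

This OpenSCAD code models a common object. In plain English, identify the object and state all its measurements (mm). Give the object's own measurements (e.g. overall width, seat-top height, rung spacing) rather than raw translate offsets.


A single room: four walls, each 2580 mm tall and 220 mm thick, enclosing an outside footprint 5760×4850 mm (x × y), no floor or roof. The front and back walls (−y and +y sides) run the full x-width; the side walls fit between their inner faces. A door opening 803 mm wide and 2100 mm tall is cut through the front wall from the floor up, its −x edge 4286 mm from the wall's −x end.


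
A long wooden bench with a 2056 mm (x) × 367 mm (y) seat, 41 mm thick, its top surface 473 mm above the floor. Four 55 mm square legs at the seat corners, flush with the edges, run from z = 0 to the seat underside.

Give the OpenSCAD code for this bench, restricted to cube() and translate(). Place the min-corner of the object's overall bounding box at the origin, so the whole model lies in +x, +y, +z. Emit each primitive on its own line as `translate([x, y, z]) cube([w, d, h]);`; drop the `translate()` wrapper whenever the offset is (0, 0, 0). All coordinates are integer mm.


translate([0, 0, 432]) cube([2056, 367, 41]);
cube([55, 55, 432]);
translate([0, 312, 0]) cube([55, 55, 432]);
translate([2001, 0, 0]) cube([55, 55, 432]);
translate([2001, 312, 0]) cube([55, 55, 432]);


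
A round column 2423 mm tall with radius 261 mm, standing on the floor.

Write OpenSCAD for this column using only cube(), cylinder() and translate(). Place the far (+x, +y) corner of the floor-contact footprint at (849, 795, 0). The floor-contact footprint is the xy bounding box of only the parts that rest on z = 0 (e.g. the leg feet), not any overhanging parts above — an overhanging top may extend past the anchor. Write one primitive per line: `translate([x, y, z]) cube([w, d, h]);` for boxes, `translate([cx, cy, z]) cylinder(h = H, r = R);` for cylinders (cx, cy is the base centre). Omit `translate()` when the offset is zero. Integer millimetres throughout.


translate([588, 534, 0]) cylinder(h = 2423, r = 261);


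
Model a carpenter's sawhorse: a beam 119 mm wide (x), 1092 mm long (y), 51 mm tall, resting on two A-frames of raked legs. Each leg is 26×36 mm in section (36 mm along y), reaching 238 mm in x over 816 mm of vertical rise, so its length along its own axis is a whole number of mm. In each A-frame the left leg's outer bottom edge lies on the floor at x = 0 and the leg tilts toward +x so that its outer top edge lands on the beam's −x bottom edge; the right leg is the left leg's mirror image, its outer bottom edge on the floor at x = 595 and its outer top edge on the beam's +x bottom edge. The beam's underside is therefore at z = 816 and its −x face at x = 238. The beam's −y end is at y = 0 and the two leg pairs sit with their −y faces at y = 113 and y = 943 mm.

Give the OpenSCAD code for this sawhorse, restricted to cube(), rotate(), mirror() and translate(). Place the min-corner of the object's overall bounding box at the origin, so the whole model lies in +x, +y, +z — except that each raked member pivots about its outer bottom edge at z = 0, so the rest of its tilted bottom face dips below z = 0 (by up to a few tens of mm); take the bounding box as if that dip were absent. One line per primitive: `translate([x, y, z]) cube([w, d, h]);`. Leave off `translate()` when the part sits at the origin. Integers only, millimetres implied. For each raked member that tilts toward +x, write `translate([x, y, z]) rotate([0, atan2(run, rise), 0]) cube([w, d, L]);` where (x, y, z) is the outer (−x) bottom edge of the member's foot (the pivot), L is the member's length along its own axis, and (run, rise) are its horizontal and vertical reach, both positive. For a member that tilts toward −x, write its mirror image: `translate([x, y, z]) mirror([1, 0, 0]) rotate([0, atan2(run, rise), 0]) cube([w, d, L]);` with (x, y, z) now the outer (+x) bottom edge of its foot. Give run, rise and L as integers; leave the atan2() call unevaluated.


translate([238, 0, 816]) cube([119, 1092, 51]);
translate([0, 113, 0]) rotate([0, atan2(238, 816), 0]) cube([26, 36, 850]);
translate([595, 113, 0]) mirror([1, 0, 0]) rotate([0, atan2(238, 816), 0]) cube([26, 36, 850]);
translate([0, 943, 0]) rotate([0, atan2(238, 816), 0]) cube([26, 36, 850]);
translate([595, 943, 0]) mirror([1, 0, 0]) rotate([0, atan2(238, 816), 0]) cube([26, 36, 850]);


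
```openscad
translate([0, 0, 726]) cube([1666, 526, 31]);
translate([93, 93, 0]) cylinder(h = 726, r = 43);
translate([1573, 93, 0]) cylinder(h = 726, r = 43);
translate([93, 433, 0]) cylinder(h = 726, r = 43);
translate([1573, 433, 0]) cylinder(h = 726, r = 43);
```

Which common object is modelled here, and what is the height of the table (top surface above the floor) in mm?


A table. The table height is 757 mm.

A 1666×526×31 slab sits at z = 726 on four Ø86 mm round legs — a table. The top surface is at 726 + 31 = 757 mm.


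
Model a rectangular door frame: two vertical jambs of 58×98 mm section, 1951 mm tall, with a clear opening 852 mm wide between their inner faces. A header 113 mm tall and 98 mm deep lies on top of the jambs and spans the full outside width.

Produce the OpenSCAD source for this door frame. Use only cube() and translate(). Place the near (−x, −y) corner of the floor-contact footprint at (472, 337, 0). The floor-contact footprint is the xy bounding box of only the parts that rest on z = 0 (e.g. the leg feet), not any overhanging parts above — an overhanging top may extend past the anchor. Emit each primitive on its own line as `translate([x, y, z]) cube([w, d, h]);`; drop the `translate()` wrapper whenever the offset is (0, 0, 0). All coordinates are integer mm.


translate([472, 337, 0]) cube([58, 98, 1951]);
translate([1382, 337, 0]) cube([58, 98, 1951]);
translate([472, 337, 1951]) cube([968, 98, 113]);


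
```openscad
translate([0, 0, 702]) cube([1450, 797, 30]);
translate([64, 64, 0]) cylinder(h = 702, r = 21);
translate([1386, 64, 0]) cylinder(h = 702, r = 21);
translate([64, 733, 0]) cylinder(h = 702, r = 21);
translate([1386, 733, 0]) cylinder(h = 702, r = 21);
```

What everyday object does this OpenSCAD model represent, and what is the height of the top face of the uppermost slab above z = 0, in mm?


A table. The table height is 732 mm.

A 1450×797×30 slab sits at z = 702 on four Ø42 mm round legs — a table. The top surface is at 702 + 30 = 732 mm.


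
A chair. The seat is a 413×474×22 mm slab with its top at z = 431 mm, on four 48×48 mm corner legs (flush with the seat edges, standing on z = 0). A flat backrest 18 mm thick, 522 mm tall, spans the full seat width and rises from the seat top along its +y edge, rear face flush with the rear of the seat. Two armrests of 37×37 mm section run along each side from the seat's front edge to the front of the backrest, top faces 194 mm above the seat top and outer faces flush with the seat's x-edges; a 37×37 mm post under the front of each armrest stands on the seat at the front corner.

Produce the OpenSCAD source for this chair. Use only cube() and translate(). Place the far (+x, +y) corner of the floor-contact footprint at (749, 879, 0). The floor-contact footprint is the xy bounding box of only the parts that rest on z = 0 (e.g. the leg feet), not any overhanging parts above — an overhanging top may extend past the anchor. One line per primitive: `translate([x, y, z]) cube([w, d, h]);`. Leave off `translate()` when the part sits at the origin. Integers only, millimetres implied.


translate([336, 405, 409]) cube([413, 474, 22]);
translate([336, 405, 0]) cube([48, 48, 409]);
translate([701, 405, 0]) cube([48, 48, 409]);
translate([336, 831, 0]) cube([48, 48, 409]);
translate([701, 831, 0]) cube([48, 48, 409]);
translate([336, 861, 431]) cube([413, 18, 522]);
translate([336, 405, 588]) cube([37, 456, 37]);
translate([712, 405, 588]) cube([37, 456, 37]);
translate([336, 405, 431]) cube([37, 37, 157]);
translate([712, 405, 431]) cube([37, 37, 157]);


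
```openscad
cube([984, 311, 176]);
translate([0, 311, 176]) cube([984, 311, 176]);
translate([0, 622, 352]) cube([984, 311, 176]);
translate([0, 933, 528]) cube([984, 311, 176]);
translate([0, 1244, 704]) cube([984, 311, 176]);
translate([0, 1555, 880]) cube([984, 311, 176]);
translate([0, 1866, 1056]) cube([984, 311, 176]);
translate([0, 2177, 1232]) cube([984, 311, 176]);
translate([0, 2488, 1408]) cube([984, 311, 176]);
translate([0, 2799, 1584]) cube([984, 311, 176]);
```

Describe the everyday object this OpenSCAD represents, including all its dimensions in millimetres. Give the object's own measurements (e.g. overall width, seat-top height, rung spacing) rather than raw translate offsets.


A straight staircase of 10 solid steps. Each step is 984 mm wide (x), 311 mm deep (y, the going) and 176 mm tall (the rise). The first step rests on the floor; each subsequent step sits one going further in +y and one rise higher in +z, directly behind and above the previous step with no overlap.


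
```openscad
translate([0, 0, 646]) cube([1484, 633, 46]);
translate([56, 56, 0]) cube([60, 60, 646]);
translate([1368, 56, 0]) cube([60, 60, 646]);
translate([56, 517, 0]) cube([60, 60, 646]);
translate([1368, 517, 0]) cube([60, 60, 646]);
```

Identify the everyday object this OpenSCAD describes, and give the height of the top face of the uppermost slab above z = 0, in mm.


A table. The table height is 692 mm.

A 1484×633×46 slab sits at z = 646 on four 60 mm square posts — a table. The top surface is at 646 + 46 = 692 mm.


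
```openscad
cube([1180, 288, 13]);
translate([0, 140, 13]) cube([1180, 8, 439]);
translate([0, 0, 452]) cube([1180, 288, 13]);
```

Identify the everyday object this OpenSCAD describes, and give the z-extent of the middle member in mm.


An I-beam. The web height is 439 mm.

Two wide flanges with a thin centred web — an I-beam. Overall 465 mm minus two 13 mm flanges gives a web of 465 − 2·13 = 439 mm.


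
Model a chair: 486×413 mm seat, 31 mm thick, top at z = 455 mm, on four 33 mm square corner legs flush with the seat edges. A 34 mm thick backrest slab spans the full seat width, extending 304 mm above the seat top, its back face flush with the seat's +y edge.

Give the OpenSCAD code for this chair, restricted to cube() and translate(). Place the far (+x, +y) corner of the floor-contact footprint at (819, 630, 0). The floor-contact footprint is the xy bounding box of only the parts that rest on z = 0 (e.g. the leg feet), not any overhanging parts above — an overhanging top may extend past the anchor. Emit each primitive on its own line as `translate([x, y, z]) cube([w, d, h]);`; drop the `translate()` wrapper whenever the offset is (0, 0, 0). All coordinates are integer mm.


translate([333, 217, 424]) cube([486, 413, 31]);
translate([333, 217, 0]) cube([33, 33, 424]);
translate([786, 217, 0]) cube([33, 33, 424]);
translate([333, 597, 0]) cube([33, 33, 424]);
translate([786, 597, 0]) cube([33, 33, 424]);
translate([333, 596, 455]) cube([486, 34, 304]);


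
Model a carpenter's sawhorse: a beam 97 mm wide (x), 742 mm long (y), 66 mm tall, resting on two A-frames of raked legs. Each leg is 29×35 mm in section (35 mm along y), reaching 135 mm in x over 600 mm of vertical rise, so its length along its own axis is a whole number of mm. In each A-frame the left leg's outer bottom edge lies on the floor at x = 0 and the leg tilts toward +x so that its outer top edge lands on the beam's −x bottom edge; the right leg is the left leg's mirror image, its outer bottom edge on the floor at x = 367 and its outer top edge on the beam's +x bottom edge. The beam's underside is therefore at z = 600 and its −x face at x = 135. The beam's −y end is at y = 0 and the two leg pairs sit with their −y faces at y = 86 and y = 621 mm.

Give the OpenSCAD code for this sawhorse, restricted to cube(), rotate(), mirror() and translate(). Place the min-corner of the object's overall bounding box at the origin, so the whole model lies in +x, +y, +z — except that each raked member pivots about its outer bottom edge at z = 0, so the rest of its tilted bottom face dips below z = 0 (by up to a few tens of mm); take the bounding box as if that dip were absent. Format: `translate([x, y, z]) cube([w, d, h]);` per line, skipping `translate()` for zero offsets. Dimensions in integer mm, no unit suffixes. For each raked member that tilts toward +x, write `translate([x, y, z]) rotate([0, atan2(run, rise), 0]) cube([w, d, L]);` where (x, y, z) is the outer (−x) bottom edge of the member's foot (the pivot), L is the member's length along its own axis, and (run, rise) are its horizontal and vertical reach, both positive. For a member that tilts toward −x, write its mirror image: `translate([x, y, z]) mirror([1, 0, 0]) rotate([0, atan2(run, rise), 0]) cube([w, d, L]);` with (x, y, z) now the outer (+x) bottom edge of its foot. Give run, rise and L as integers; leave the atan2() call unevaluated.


translate([135, 0, 600]) cube([97, 742, 66]);
translate([0, 86, 0]) rotate([0, atan2(135, 600), 0]) cube([29, 35, 615]);
translate([367, 86, 0]) mirror([1, 0, 0]) rotate([0, atan2(135, 600), 0]) cube([29, 35, 615]);
translate([0, 621, 0]) rotate([0, atan2(135, 600), 0]) cube([29, 35, 615]);
translate([367, 621, 0]) mirror([1, 0, 0]) rotate([0, atan2(135, 600), 0]) cube([29, 35, 615]);


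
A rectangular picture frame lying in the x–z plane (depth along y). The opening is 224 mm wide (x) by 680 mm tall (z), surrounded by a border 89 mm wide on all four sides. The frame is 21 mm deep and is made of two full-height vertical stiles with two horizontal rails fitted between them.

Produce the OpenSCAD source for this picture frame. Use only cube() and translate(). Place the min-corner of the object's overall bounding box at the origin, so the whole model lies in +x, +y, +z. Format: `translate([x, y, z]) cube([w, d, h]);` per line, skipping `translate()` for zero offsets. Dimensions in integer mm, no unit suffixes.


cube([89, 21, 858]);
translate([313, 0, 0]) cube([89, 21, 858]);
translate([89, 0, 0]) cube([224, 21, 89]);
translate([89, 0, 769]) cube([224, 21, 89]);


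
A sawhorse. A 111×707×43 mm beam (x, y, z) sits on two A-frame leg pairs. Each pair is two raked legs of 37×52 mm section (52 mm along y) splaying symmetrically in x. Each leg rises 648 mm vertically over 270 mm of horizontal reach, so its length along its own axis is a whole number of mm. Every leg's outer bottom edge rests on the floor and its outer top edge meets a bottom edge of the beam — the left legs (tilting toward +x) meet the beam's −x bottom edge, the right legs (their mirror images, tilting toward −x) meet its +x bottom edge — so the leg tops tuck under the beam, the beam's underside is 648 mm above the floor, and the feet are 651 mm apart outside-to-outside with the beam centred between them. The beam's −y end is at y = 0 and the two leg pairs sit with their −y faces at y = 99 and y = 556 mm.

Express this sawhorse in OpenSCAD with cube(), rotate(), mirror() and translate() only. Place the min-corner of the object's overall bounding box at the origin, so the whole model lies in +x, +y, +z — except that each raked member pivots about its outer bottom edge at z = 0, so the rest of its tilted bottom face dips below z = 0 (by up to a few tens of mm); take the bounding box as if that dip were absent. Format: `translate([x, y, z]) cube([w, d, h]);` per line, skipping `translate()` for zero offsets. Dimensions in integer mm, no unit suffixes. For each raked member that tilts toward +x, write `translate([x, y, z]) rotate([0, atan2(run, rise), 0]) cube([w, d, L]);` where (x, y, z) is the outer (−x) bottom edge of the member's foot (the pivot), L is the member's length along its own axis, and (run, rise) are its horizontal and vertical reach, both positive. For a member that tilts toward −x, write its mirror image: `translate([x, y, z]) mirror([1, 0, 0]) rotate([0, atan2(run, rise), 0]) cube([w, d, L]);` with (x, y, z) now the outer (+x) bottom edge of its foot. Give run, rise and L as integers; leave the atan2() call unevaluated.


// leg length = √(270² + 648²) = 702
// right-leg outer foot x = 2·270 + 111 = 651
// beam min-corner = (270, 0, 648)
translate([270, 0, 648]) cube([111, 707, 43]);
translate([0, 99, 0]) rotate([0, atan2(270, 648), 0]) cube([37, 52, 702]);
translate([651, 99, 0]) mirror([1, 0, 0]) rotate([0, atan2(270, 648), 0]) cube([37, 52, 702]);
translate([0, 556, 0]) rotate([0, atan2(270, 648), 0]) cube([37, 52, 702]);
translate([651, 556, 0]) mirror([1, 0, 0]) rotate([0, atan2(270, 648), 0]) cube([37, 52, 702]);


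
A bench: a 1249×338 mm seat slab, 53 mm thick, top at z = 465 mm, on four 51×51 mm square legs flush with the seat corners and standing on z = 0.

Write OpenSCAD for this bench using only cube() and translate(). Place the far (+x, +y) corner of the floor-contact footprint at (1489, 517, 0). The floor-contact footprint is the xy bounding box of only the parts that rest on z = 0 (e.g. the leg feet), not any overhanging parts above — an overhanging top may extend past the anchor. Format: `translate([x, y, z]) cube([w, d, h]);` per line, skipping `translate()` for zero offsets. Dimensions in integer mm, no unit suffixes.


translate([240, 179, 412]) cube([1249, 338, 53]);
translate([240, 179, 0]) cube([51, 51, 412]);
translate([240, 466, 0]) cube([51, 51, 412]);
translate([1438, 179, 0]) cube([51, 51, 412]);
translate([1438, 466, 0]) cube([51, 51, 412]);


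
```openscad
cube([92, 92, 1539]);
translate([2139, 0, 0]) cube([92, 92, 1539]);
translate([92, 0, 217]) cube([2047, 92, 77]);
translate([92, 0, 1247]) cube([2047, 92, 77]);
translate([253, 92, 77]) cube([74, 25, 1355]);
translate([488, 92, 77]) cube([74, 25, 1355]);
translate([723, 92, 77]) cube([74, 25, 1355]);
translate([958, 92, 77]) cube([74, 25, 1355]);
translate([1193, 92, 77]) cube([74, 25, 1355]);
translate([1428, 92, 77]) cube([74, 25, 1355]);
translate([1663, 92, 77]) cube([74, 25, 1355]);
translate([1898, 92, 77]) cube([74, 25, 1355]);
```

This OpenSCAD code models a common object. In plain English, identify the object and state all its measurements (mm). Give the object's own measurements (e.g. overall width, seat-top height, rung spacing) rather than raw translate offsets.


A fence section. Two 92×92 mm posts, 1539 mm tall, stand on the floor with a clear span of 2047 mm between their inner faces. Two horizontal rails of 92×77 mm section span the gap between the posts with their undersides at z = 217 mm and z = 1247 mm, flush with the posts' −y face. 8 pickets, each 74 mm wide, 25 mm thick and 1355 mm tall, are fixed to the +y face of the rails with their bottoms at z = 77 mm, spaced across the span with a 161 mm gap after the −x post and between neighbouring pickets, with 167 mm left before the +x post.


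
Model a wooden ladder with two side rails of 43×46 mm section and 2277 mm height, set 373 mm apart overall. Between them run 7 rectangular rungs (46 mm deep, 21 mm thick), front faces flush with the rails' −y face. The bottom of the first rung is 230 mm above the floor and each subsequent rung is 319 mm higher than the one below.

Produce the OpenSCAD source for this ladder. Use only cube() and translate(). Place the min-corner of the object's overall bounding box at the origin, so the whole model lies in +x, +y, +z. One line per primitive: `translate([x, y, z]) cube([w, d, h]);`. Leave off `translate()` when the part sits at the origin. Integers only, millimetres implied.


// rung span = 373 - 2*43 = 287
// rung[k] z = 230 + k*319
cube([43, 46, 2277]);
translate([330, 0, 0]) cube([43, 46, 2277]);
translate([43, 0, 230]) cube([287, 46, 21]);
translate([43, 0, 549]) cube([287, 46, 21]);
translate([43, 0, 868]) cube([287, 46, 21]);
translate([43, 0, 1187]) cube([287, 46, 21]);
translate([43, 0, 1506]) cube([287, 46, 21]);
translate([43, 0, 1825]) cube([287, 46, 21]);
translate([43, 0, 2144]) cube([287, 46, 21]);


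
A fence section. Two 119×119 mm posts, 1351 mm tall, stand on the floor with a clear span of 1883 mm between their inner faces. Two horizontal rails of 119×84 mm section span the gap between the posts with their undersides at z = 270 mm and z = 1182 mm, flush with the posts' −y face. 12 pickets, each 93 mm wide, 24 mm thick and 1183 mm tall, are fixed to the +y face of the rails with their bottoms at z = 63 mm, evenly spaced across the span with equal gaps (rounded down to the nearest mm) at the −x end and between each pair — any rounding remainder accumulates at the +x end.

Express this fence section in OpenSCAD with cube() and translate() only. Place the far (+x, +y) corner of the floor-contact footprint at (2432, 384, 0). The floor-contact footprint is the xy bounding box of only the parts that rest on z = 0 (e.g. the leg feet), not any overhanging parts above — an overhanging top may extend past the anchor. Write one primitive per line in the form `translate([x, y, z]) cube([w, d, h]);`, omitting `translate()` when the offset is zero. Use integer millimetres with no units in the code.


translate([311, 265, 0]) cube([119, 119, 1351]);
translate([2313, 265, 0]) cube([119, 119, 1351]);
translate([430, 265, 270]) cube([1883, 119, 84]);
translate([430, 265, 1182]) cube([1883, 119, 84]);
translate([489, 384, 63]) cube([93, 24, 1183]);
translate([641, 384, 63]) cube([93, 24, 1183]);
translate([793, 384, 63]) cube([93, 24, 1183]);
translate([945, 384, 63]) cube([93, 24, 1183]);
translate([1097, 384, 63]) cube([93, 24, 1183]);
translate([1249, 384, 63]) cube([93, 24, 1183]);
translate([1401, 384, 63]) cube([93, 24, 1183]);
translate([1553, 384, 63]) cube([93, 24, 1183]);
translate([1705, 384, 63]) cube([93, 24, 1183]);
translate([1857, 384, 63]) cube([93, 24, 1183]);
translate([2009, 384, 63]) cube([93, 24, 1183]);
translate([2161, 384, 63]) cube([93, 24, 1183]);


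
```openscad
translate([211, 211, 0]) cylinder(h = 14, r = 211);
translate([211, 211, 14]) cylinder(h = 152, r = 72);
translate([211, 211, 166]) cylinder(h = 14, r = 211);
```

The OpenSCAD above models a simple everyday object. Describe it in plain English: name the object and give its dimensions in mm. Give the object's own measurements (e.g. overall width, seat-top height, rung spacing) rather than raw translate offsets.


A spool: two coaxial disc flanges of radius 211 mm and thickness 14 mm, joined by a core cylinder of radius 72 mm and height 152 mm. The lower flange rests on z = 0 and the three cylinders share a vertical axis.


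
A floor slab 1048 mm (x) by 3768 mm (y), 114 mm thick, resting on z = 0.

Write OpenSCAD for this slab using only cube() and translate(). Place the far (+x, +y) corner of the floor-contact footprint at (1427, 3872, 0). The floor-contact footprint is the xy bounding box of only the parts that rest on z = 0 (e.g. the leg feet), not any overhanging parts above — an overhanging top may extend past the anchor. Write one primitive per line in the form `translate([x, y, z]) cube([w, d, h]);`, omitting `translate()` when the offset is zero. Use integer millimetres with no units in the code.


translate([379, 104, 0]) cube([1048, 3768, 114]);


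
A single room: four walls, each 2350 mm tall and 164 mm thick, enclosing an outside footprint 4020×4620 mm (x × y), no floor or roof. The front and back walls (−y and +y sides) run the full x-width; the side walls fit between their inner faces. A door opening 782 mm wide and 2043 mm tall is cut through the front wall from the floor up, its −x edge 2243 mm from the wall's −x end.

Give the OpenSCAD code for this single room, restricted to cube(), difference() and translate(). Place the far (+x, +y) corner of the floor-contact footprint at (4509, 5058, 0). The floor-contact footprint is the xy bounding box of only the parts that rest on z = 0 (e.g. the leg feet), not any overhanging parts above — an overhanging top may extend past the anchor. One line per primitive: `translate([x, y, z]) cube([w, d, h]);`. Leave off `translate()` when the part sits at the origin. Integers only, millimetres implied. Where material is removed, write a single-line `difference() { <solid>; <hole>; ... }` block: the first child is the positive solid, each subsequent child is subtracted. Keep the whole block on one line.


difference() { translate([489, 438, 0]) cube([4020, 164, 2350]); translate([2732, 438, 0]) cube([782, 164, 2043]); }
translate([489, 4894, 0]) cube([4020, 164, 2350]);
translate([489, 602, 0]) cube([164, 4292, 2350]);
translate([4345, 602, 0]) cube([164, 4292, 2350]);


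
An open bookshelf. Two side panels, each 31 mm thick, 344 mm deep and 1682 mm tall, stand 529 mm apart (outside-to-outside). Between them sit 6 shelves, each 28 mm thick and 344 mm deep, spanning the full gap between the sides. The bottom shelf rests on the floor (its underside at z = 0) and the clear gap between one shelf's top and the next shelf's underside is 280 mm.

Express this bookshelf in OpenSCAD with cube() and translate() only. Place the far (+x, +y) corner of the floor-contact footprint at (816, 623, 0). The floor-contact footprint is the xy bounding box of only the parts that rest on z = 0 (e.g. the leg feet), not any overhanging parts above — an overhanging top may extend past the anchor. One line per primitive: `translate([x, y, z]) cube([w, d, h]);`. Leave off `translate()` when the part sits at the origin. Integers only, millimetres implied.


translate([287, 279, 0]) cube([31, 344, 1682]);
translate([785, 279, 0]) cube([31, 344, 1682]);
translate([318, 279, 0]) cube([467, 344, 28]);
translate([318, 279, 308]) cube([467, 344, 28]);
translate([318, 279, 616]) cube([467, 344, 28]);
translate([318, 279, 924]) cube([467, 344, 28]);
translate([318, 279, 1232]) cube([467, 344, 28]);
translate([318, 279, 1540]) cube([467, 344, 28]);


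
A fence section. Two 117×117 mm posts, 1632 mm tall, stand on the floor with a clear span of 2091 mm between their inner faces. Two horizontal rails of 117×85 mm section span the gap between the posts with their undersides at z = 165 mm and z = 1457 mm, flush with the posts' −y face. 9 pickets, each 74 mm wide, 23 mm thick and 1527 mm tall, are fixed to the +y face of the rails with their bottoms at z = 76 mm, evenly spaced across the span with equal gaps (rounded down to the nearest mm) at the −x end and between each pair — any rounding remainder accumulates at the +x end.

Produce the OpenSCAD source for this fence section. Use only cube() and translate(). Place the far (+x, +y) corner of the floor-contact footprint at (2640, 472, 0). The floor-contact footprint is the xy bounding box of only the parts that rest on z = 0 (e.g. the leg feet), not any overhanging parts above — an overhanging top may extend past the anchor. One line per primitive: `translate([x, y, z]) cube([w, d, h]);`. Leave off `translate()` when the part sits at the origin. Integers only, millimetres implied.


translate([315, 355, 0]) cube([117, 117, 1632]);
translate([2523, 355, 0]) cube([117, 117, 1632]);
translate([432, 355, 165]) cube([2091, 117, 85]);
translate([432, 355, 1457]) cube([2091, 117, 85]);
translate([574, 472, 76]) cube([74, 23, 1527]);
translate([790, 472, 76]) cube([74, 23, 1527]);
translate([1006, 472, 76]) cube([74, 23, 1527]);
translate([1222, 472, 76]) cube([74, 23, 1527]);
translate([1438, 472, 76]) cube([74, 23, 1527]);
translate([1654, 472, 76]) cube([74, 23, 1527]);
translate([1870, 472, 76]) cube([74, 23, 1527]);
translate([2086, 472, 76]) cube([74, 23, 1527]);
translate([2302, 472, 76]) cube([74, 23, 1527]);


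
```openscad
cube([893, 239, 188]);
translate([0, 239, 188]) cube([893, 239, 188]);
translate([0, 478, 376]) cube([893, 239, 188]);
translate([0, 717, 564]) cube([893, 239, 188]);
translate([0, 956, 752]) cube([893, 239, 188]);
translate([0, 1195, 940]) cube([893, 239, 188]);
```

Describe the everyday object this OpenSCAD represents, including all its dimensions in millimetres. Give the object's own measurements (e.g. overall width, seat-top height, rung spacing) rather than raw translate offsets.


A straight staircase of 6 solid steps. Each step is 893 mm wide (x), 239 mm deep (y, the going) and 188 mm tall (the rise). The first step rests on the floor; each subsequent step sits one going further in +y and one rise higher in +z, directly behind and above the previous step with no overlap.


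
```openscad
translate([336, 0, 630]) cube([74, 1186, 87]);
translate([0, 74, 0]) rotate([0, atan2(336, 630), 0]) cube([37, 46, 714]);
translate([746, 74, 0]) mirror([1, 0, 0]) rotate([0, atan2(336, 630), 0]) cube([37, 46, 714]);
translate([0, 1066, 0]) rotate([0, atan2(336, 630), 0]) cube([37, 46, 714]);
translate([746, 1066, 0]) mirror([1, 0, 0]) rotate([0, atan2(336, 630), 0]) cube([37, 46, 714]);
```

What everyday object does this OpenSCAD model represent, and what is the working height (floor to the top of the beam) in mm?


A sawhorse. The overall height is 717 mm.

A beam across two mirrored pairs of raked legs — a sawhorse. The beam's underside is at z = 630 (matching the legs' vertical rise in atan2(336, 630)) and the beam is 87 mm tall, so its top is at 630 + 87 = 717 mm. The raked legs top out at the beam's underside, so that is the highest point.
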